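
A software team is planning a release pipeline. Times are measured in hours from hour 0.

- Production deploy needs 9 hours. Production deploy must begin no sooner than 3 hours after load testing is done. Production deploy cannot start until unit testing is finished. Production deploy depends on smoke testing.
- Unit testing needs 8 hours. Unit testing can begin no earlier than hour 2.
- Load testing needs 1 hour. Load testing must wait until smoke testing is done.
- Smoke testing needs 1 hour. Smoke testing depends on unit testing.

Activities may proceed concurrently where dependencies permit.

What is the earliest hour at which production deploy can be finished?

24

Unit testing waits on its own release at hour 2, so it starts at hour 2 and finishes at 2 + 8 = hour 10.
Smoke testing cannot begin until unit testing (finishes hour 10). It runs from hour 10 to 10 + 1 = hour 11.
After smoke testing (finishes hour 11), load testing can start at hour 11 and finishes at hour 12.
For production deploy: load testing (finishes hour 12, plus 3-hour gap → hour 15); unit testing (finishes hour 10); smoke testing (finishes hour 11). Taking the maximum gives a start of hour 15, and it finishes at 15 + 9 = hour 24.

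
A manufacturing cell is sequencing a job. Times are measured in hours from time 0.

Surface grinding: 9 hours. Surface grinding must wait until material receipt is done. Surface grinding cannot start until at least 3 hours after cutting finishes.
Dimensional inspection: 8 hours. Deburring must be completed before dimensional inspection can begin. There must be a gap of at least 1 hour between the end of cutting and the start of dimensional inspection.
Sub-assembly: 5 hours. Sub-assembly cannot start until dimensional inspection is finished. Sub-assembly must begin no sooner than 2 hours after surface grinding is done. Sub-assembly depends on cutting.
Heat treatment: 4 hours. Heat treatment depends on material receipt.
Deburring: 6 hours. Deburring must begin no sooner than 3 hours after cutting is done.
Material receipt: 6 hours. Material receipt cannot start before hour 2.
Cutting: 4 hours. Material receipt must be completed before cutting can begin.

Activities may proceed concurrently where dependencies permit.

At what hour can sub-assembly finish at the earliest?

34

Material receipt waits on its own release at hour 2, so it starts at hour 2 and finishes at 2 + 6 = hour 8.
After material receipt (finishes hour 8), cutting can start at hour 8 and finishes at hour 12.
Surface grinding has to wait for material receipt (finishes hour 8); cutting (finishes hour 12, plus 3-hour gap → hour 15). The latest of these is hour 15, so surface grinding runs hour 15 to 15 + 9 = hour 24.
Deburring cannot begin until cutting (finishes hour 12, plus 3-hour gap → hour 15). It runs from hour 15 to 15 + 6 = hour 21.
Dimensional inspection has to wait for deburring (finishes hour 21); cutting (finishes hour 12, plus 1-hour gap → hour 13). The latest of these is hour 21, so dimensional inspection runs hour 21 to 21 + 8 = hour 29.
Sub-assembly needs all of dimensional inspection (finishes hour 29); surface grinding (finishes hour 24, plus 2-hour gap → hour 26); cutting (finishes hour 12). That puts its earliest start at hour 29; it finishes at 29 + 5 = hour 34.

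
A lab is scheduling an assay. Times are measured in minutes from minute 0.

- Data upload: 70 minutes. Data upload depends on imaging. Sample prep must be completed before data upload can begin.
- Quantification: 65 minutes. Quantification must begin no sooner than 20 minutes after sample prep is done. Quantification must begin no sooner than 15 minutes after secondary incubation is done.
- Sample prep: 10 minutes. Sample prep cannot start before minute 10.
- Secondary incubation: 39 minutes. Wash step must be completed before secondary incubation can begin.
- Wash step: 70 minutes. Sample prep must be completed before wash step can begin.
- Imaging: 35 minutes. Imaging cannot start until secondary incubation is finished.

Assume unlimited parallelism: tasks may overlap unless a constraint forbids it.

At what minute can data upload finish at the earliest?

234

Sample prep waits on its own release at minute 10, so it starts at minute 10 and finishes at 10 + 10 = minute 20.
Wash step waits on sample prep (finishes minute 20), so it starts at minute 20 and finishes at 20 + 70 = minute 90.
Secondary incubation cannot begin until wash step (finishes minute 90). It runs from minute 90 to 90 + 39 = minute 129.
After secondary incubation (finishes minute 129), imaging can start at minute 129 and finishes at minute 164.
Data upload needs all of imaging (finishes minute 164); sample prep (finishes minute 20). That puts its earliest start at minute 164; it finishes at 164 + 70 = minute 234.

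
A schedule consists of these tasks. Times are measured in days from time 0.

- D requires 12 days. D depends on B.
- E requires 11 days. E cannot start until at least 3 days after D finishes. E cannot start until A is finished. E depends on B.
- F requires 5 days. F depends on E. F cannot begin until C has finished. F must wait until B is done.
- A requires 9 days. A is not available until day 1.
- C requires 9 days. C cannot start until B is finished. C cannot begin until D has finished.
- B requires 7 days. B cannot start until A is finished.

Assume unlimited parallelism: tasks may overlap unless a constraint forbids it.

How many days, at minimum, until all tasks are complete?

48

A waits on its own release at day 1, so it starts at day 1 and finishes at 1 + 9 = day 10.
B waits on A (finishes day 10), so it starts at day 10 and finishes at 10 + 7 = day 17.
D waits on B (finishes day 17), so it starts at day 17 and finishes at 17 + 12 = day 29.
E needs all of D (finishes day 29, plus 3-day gap → day 32); A (finishes day 10); B (finishes day 17). That puts its earliest start at day 32; it finishes at 32 + 11 = day 43.
For C: B (finishes day 17); D (finishes day 29). Taking the maximum gives a start of day 29, and it finishes at 29 + 9 = day 38.
F has to wait for E (finishes day 43); C (finishes day 38); B (finishes day 17). The latest of these is day 43, so F runs day 43 to 43 + 5 = day 48.
All tasks are finished once the last one completes. Finish times: A at 10, B at 17, C at 38, D at 29, E at 43, F at 48. The latest is day 48.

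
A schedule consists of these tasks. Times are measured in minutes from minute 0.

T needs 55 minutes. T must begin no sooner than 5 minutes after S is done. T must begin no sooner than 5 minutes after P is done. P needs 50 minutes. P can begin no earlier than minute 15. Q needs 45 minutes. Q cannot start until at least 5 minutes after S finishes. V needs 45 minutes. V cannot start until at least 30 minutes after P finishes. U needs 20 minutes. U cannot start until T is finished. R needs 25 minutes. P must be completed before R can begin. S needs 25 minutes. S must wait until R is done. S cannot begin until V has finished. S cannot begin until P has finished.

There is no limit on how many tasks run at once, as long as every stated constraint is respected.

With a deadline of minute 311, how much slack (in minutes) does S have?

66

P cannot begin until its own release at minute 15. It runs from minute 15 to 15 + 50 = minute 65.
After P (finishes minute 65, plus 30-minute gap → minute 95), V can start at minute 95 and finishes at minute 140.
R cannot begin until P (finishes minute 65). It runs from minute 65 to 65 + 25 = minute 90.
For S: R (finishes minute 90); V (finishes minute 140); P (finishes minute 65). Taking the maximum gives a start of minute 140, and it finishes at 140 + 25 = minute 165.

Working backward from the deadline:
Nothing follows Q; the deadline of minute 311 is its only limit. It must start by 311 − 45 = minute 266.
To finish by minute 311, U (duration 20) must start no later than minute 291.
T must finish before U (must start by minute 291). With a 55-minute duration, T must start by 291 − 55 = minute 236.
S has several dependents: Q (must start by minute 266, minus 5-minute gap → minute 261); T (must start by minute 236, minus 5-minute gap → minute 231). The earliest of those limits is minute 231, so S must start by 231 − 25 = minute 206.
So S can start as early as minute 140 and as late as minute 206, giving 206 − 140 = 66 minutes of slack.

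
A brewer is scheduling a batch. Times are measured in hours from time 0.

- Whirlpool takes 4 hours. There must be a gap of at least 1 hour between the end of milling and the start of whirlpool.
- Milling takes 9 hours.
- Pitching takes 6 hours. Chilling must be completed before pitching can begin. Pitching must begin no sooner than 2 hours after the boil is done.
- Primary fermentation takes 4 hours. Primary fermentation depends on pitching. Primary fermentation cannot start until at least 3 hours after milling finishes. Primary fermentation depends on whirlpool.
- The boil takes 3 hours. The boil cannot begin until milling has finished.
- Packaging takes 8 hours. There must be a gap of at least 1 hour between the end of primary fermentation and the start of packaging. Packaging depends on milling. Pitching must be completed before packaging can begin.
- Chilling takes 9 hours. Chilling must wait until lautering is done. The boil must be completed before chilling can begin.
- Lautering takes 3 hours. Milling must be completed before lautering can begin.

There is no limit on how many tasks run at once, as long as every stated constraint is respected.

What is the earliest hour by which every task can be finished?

40

Milling can start immediately at hour 0; it finishes at hour 9.
Whirlpool waits on milling (finishes hour 9, plus 1-hour gap → hour 10), so it starts at hour 10 and finishes at 10 + 4 = hour 14.
After milling (finishes hour 9), the boil can start at hour 9 and finishes at hour 12.
After milling (finishes hour 9), lautering can start at hour 9 and finishes at hour 12.
Chilling needs all of lautering (finishes hour 12); the boil (finishes hour 12). That puts its earliest start at hour 12; it finishes at 12 + 9 = hour 21.
Pitching has to wait for chilling (finishes hour 21); the boil (finishes hour 12, plus 2-hour gap → hour 14). The latest of these is hour 21, so pitching runs hour 21 to 21 + 6 = hour 27.
Primary fermentation needs all of pitching (finishes hour 27); milling (finishes hour 9, plus 3-hour gap → hour 12); whirlpool (finishes hour 14). That puts its earliest start at hour 27; it finishes at 27 + 4 = hour 31.
Packaging cannot start until primary fermentation (finishes hour 31, plus 1-hour gap → hour 32); milling (finishes hour 9); pitching (finishes hour 27). The controlling bound is hour 32, so packaging finishes at 32 + 8 = hour 40.
All tasks are finished once the last one completes. Finish times: Milling at 9, Lautering at 12, The boil at 12, Whirlpool at 14, Chilling at 21, Pitching at 27, Primary fermentation at 31, Packaging at 40. The latest is hour 40.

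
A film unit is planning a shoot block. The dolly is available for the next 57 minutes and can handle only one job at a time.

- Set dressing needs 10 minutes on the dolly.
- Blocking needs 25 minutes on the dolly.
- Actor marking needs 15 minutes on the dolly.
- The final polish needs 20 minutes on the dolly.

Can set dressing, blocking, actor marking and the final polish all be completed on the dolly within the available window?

Running back to back, the jobs need 10 + 25 + 15 + 20 = 70 minutes on the dolly.
Since 70 > 57, they cannot all fit.

No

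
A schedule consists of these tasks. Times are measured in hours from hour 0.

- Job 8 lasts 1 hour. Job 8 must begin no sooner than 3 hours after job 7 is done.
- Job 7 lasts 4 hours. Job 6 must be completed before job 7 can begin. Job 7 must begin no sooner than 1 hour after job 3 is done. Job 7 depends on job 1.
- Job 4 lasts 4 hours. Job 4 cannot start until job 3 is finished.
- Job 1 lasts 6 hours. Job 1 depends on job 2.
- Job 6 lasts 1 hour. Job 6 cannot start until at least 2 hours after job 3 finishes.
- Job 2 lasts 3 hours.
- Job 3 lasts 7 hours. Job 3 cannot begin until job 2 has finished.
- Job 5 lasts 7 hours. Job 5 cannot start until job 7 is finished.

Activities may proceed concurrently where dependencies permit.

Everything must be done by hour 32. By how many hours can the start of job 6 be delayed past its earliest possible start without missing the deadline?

Job 2 can start immediately at hour 0; it finishes at hour 3.
After job 2 (finishes hour 3), job 3 can start at hour 3 and finishes at hour 10.
After job 3 (finishes hour 10, plus 2-hour gap → hour 12), job 6 can start at hour 12 and finishes at hour 13.

Working backward from the deadline:
Nothing follows job 5; the deadline of hour 32 is its only limit. It must start by 32 − 7 = hour 25.
To finish by hour 32, job 8 (duration 1) must start no later than hour 31.
Job 7 must finish in time for job 5 (must start by hour 25); job 8 (must start by hour 31, minus 3-hour gap → hour 28). The tightest is hour 25, so job 7 must start by 25 − 4 = hour 21.
Job 6 feeds into job 7 (must start by hour 21); so job 6 must finish by hour 21 and therefore start by hour 20.
So job 6 can start as early as hour 12 and as late as hour 20, giving 20 − 12 = 8 hours of slack.

8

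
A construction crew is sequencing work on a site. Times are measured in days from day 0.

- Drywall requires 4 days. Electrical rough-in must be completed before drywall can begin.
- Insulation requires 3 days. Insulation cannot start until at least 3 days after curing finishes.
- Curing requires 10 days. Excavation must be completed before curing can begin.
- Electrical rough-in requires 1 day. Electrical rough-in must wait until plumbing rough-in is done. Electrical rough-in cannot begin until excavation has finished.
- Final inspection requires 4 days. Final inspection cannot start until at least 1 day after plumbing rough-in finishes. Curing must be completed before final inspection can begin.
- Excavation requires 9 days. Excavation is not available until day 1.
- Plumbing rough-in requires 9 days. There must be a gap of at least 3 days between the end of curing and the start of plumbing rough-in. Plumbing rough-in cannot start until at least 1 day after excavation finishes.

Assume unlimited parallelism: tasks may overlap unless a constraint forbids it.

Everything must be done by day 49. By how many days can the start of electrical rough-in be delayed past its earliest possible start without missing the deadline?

12

Excavation cannot begin until its own release at day 1. It runs from day 1 to 1 + 9 = day 10.
After excavation (finishes day 10), curing can start at day 10 and finishes at day 20.
Plumbing rough-in cannot start until curing (finishes day 20, plus 3-day gap → day 23); excavation (finishes day 10, plus 1-day gap → day 11). The controlling bound is day 23, so plumbing rough-in finishes at 23 + 9 = day 32.
For electrical rough-in: plumbing rough-in (finishes day 32); excavation (finishes day 10). Taking the maximum gives a start of day 32, and it finishes at 32 + 1 = day 33.

Working backward from the deadline:
Nothing follows drywall; the deadline of day 49 is its only limit. It must start by 49 − 4 = day 45.
Electrical rough-in feeds into drywall (must start by day 45); so electrical rough-in must finish by day 45 and therefore start by day 44.
So electrical rough-in can start as early as day 32 and as late as day 44, giving 44 − 32 = 12 days of slack.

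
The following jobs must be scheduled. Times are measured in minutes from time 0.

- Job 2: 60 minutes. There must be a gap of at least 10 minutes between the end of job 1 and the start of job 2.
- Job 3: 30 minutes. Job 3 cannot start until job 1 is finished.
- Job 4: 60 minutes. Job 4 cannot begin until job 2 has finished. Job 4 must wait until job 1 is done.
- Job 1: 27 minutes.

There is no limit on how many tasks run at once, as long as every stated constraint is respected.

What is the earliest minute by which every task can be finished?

Nothing blocks job 1, so it runs from minute 0 to minute 27.
After job 1 (finishes minute 27), job 3 can start at minute 27 and finishes at minute 57.
Job 2 waits on job 1 (finishes minute 27, plus 10-minute gap → minute 37), so it starts at minute 37 and finishes at 37 + 60 = minute 97.
For job 4: job 2 (finishes minute 97); job 1 (finishes minute 27). Taking the maximum gives a start of minute 97, and it finishes at 97 + 60 = minute 157.
All tasks are finished once the last one completes. Finish times: Job 1 at 27, Job 2 at 97, Job 3 at 57, Job 4 at 157. The latest is minute 157.

157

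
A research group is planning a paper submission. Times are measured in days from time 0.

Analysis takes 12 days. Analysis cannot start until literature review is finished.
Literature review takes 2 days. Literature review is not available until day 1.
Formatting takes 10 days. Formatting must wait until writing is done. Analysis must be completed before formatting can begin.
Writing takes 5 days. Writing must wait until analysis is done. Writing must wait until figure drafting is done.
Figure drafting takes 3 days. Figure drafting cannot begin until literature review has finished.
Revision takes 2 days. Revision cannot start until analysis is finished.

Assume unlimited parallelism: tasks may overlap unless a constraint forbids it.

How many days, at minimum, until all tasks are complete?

Literature review cannot begin until its own release at day 1. It runs from day 1 to 1 + 2 = day 3.
Figure drafting waits on literature review (finishes day 3), so it starts at day 3 and finishes at 3 + 3 = day 6.
Analysis waits on literature review (finishes day 3), so it starts at day 3 and finishes at 3 + 12 = day 15.
After analysis (finishes day 15), revision can start at day 15 and finishes at day 17.
Writing has to wait for analysis (finishes day 15); figure drafting (finishes day 6). The latest of these is day 15, so writing runs day 15 to 15 + 5 = day 20.
Formatting cannot start until writing (finishes day 20); analysis (finishes day 15). The controlling bound is day 20, so formatting finishes at 20 + 10 = day 30.
All tasks are finished once the last one completes. Finish times: Literature review at 3, Analysis at 15, Figure drafting at 6, Writing at 20, Revision at 17, Formatting at 30. The latest is day 30.

30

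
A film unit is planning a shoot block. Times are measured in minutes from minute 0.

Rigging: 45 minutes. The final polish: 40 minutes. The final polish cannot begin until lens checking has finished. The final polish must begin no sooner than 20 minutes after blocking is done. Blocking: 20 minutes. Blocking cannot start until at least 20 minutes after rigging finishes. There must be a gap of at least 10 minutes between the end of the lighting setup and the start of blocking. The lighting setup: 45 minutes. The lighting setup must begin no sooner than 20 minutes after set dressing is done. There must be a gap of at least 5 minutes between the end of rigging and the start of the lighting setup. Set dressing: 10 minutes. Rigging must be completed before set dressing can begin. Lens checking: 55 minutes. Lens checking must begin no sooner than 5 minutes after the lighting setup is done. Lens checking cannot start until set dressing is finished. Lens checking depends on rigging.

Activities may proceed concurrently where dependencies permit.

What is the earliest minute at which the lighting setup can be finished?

Rigging can start immediately at minute 0; it finishes at minute 45.
Set dressing waits on rigging (finishes minute 45), so it starts at minute 45 and finishes at 45 + 10 = minute 55.
The lighting setup has to wait for set dressing (finishes minute 55, plus 20-minute gap → minute 75); rigging (finishes minute 45, plus 5-minute gap → minute 50). The latest of these is minute 75, so the lighting setup runs minute 75 to 75 + 45 = minute 120.

120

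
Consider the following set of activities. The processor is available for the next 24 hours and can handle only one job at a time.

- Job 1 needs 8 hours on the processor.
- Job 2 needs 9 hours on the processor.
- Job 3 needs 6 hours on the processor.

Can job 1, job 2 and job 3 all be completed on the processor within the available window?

Yes

Running back to back, the jobs need 8 + 9 + 6 = 23 hours on the processor.
Since 23 ≤ 24, they fit within the window.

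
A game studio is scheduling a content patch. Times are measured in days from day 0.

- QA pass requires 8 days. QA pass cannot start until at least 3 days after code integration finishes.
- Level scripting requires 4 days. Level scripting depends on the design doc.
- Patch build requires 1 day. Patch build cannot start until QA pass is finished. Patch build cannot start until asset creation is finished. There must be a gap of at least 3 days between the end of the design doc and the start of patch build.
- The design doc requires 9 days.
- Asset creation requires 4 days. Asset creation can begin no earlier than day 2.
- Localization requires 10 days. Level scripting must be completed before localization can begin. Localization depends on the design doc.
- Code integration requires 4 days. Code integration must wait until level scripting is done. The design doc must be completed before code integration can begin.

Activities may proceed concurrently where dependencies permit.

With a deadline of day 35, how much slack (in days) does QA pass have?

6

Nothing blocks the design doc, so it runs from day 0 to day 9.
Level scripting cannot begin until the design doc (finishes day 9). It runs from day 9 to 9 + 4 = day 13.
For code integration: level scripting (finishes day 13); the design doc (finishes day 9). Taking the maximum gives a start of day 13, and it finishes at 13 + 4 = day 17.
After code integration (finishes day 17, plus 3-day gap → day 20), QA pass can start at day 20 and finishes at day 28.

Working backward from the deadline:
Patch build has no dependents, so it just needs to finish by day 35. Starting by 35 − 1 = day 34 achieves that.
Since patch build (must start by day 34) depends on it, QA pass must finish by day 34. Backing off its 8-day duration gives a latest start of day 26.
So QA pass can start as early as day 20 and as late as day 26, giving 26 − 20 = 6 days of slack.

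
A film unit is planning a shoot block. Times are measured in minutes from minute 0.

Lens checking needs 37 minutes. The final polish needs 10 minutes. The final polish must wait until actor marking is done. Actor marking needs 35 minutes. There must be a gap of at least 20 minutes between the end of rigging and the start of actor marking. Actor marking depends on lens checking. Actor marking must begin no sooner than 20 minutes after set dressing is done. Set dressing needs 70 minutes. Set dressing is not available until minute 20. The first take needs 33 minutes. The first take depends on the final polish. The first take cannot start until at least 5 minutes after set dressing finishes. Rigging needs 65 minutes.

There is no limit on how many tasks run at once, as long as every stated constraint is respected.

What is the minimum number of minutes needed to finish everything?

188

Lens checking has no prerequisites, so it starts at minute 0 and finishes at minute 37.
Set dressing waits on its own release at minute 20, so it starts at minute 20 and finishes at 20 + 70 = minute 90.
Rigging can start immediately at minute 0; it finishes at minute 65.
Actor marking cannot start until rigging (finishes minute 65, plus 20-minute gap → minute 85); lens checking (finishes minute 37); set dressing (finishes minute 90, plus 20-minute gap → minute 110). The controlling bound is minute 110, so actor marking finishes at 110 + 35 = minute 145.
The final polish waits on actor marking (finishes minute 145), so it starts at minute 145 and finishes at 145 + 10 = minute 155.
The first take needs all of the final polish (finishes minute 155); set dressing (finishes minute 90, plus 5-minute gap → minute 95). That puts its earliest start at minute 155; it finishes at 155 + 33 = minute 188.
All tasks are finished once the last one completes. Finish times: Rigging at 65, Set dressing at 90, Lens checking at 37, Actor marking at 145, The final polish at 155, The first take at 188. The latest is minute 188.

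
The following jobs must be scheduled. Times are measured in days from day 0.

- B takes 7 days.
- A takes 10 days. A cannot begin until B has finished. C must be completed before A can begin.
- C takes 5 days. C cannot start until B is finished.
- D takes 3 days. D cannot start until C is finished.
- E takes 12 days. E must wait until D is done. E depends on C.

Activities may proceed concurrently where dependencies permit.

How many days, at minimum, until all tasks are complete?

27

Nothing blocks B, so it runs from day 0 to day 7.
C waits on B (finishes day 7), so it starts at day 7 and finishes at 7 + 5 = day 12.
After C (finishes day 12), D can start at day 12 and finishes at day 15.
For E: D (finishes day 15); C (finishes day 12). Taking the maximum gives a start of day 15, and it finishes at 15 + 12 = day 27.
A needs all of B (finishes day 7); C (finishes day 12). That puts its earliest start at day 12; it finishes at 12 + 10 = day 22.
All tasks are finished once the last one completes. Finish times: A at 22, B at 7, C at 12, D at 15, E at 27. The latest is day 27.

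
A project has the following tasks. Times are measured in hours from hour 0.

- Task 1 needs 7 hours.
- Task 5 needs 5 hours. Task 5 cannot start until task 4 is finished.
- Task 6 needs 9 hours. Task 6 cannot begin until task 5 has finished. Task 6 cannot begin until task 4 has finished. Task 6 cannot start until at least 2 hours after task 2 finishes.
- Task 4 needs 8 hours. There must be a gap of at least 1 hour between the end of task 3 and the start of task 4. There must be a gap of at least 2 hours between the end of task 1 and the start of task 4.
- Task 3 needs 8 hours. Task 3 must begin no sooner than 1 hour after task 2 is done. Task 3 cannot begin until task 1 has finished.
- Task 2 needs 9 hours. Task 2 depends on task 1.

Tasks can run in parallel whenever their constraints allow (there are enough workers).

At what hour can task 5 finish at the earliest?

Nothing blocks task 1, so it runs from hour 0 to hour 7.
After task 1 (finishes hour 7), task 2 can start at hour 7 and finishes at hour 16.
Task 3 needs all of task 2 (finishes hour 16, plus 1-hour gap → hour 17); task 1 (finishes hour 7). That puts its earliest start at hour 17; it finishes at 17 + 8 = hour 25.
Task 4 has to wait for task 3 (finishes hour 25, plus 1-hour gap → hour 26); task 1 (finishes hour 7, plus 2-hour gap → hour 9). The latest of these is hour 26, so task 4 runs hour 26 to 26 + 8 = hour 34.
After task 4 (finishes hour 34), task 5 can start at hour 34 and finishes at hour 39.

39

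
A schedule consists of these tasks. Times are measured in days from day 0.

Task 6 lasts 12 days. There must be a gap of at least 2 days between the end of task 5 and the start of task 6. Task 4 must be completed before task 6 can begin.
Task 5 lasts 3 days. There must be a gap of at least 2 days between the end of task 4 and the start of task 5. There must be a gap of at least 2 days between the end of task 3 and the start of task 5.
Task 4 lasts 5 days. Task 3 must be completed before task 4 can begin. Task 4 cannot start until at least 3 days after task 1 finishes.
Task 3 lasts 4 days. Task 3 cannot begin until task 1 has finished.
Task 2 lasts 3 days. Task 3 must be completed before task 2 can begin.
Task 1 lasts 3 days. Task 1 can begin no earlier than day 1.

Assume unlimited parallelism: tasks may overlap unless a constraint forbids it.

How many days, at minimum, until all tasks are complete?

After its own release at day 1, task 1 can start at day 1 and finishes at day 4.
Task 3 waits on task 1 (finishes day 4), so it starts at day 4 and finishes at 4 + 4 = day 8.
Task 4 cannot start until task 3 (finishes day 8); task 1 (finishes day 4, plus 3-day gap → day 7). The controlling bound is day 8, so task 4 finishes at 8 + 5 = day 13.
For task 5: task 4 (finishes day 13, plus 2-day gap → day 15); task 3 (finishes day 8, plus 2-day gap → day 10). Taking the maximum gives a start of day 15, and it finishes at 15 + 3 = day 18.
Task 6 has to wait for task 5 (finishes day 18, plus 2-day gap → day 20); task 4 (finishes day 13). The latest of these is day 20, so task 6 runs day 20 to 20 + 12 = day 32.
After task 3 (finishes day 8), task 2 can start at day 8 and finishes at day 11.
All tasks are finished once the last one completes. Finish times: Task 1 at 4, Task 2 at 11, Task 3 at 8, Task 4 at 13, Task 5 at 18, Task 6 at 32. The latest is day 32.

32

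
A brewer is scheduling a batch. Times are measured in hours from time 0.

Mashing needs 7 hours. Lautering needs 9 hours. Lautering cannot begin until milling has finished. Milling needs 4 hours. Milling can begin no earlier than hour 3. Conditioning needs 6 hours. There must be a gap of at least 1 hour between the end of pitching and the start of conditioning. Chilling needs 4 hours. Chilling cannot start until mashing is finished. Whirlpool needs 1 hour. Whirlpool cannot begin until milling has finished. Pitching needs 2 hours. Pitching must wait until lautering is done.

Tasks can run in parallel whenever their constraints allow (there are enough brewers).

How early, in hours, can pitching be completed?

Milling waits on its own release at hour 3, so it starts at hour 3 and finishes at 3 + 4 = hour 7.
After milling (finishes hour 7), lautering can start at hour 7 and finishes at hour 16.
Pitching waits on lautering (finishes hour 16), so it starts at hour 16 and finishes at 16 + 2 = hour 18.

18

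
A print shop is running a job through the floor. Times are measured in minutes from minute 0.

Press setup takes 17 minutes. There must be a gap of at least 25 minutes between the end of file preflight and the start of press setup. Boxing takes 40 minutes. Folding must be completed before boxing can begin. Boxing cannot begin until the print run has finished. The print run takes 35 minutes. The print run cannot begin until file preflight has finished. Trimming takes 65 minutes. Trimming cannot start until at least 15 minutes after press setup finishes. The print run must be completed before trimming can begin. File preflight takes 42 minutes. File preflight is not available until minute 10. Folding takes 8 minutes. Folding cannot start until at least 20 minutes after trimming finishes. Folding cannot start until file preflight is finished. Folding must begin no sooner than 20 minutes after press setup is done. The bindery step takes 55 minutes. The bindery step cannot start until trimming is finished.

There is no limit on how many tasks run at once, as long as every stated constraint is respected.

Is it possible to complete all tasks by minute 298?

Yes

File preflight cannot begin until its own release at minute 10. It runs from minute 10 to 10 + 42 = minute 52.
The print run cannot begin until file preflight (finishes minute 52). It runs from minute 52 to 52 + 35 = minute 87.
After file preflight (finishes minute 52, plus 25-minute gap → minute 77), press setup can start at minute 77 and finishes at minute 94.
Trimming cannot start until press setup (finishes minute 94, plus 15-minute gap → minute 109); the print run (finishes minute 87). The controlling bound is minute 109, so trimming finishes at 109 + 65 = minute 174.
The bindery step cannot begin until trimming (finishes minute 174). It runs from minute 174 to 174 + 55 = minute 229.
Folding has to wait for trimming (finishes minute 174, plus 20-minute gap → minute 194); file preflight (finishes minute 52); press setup (finishes minute 94, plus 20-minute gap → minute 114). The latest of these is minute 194, so folding runs minute 194 to 194 + 8 = minute 202.
Boxing cannot start until folding (finishes minute 202); the print run (finishes minute 87). The controlling bound is minute 202, so boxing finishes at 202 + 40 = minute 242.
Every task is finished by minute 242, which is no later than the deadline of 298, so the schedule is feasible.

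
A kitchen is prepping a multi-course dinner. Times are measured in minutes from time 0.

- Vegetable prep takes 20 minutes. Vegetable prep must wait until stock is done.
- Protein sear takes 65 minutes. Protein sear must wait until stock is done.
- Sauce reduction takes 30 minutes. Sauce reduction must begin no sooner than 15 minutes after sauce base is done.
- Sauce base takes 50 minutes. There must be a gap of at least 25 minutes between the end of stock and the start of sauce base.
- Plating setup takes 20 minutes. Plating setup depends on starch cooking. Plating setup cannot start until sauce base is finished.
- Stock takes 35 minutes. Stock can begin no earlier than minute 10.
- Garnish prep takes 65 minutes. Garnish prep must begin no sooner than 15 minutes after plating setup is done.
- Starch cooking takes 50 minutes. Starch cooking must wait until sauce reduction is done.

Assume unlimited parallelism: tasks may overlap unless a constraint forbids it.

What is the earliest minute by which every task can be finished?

Stock cannot begin until its own release at minute 10. It runs from minute 10 to 10 + 35 = minute 45.
After stock (finishes minute 45), vegetable prep can start at minute 45 and finishes at minute 65.
After stock (finishes minute 45), protein sear can start at minute 45 and finishes at minute 110.
Sauce base waits on stock (finishes minute 45, plus 25-minute gap → minute 70), so it starts at minute 70 and finishes at 70 + 50 = minute 120.
Sauce reduction waits on sauce base (finishes minute 120, plus 15-minute gap → minute 135), so it starts at minute 135 and finishes at 135 + 30 = minute 165.
Starch cooking cannot begin until sauce reduction (finishes minute 165). It runs from minute 165 to 165 + 50 = minute 215.
For plating setup: starch cooking (finishes minute 215); sauce base (finishes minute 120). Taking the maximum gives a start of minute 215, and it finishes at 215 + 20 = minute 235.
After plating setup (finishes minute 235, plus 15-minute gap → minute 250), garnish prep can start at minute 250 and finishes at minute 315.
All tasks are finished once the last one completes. Finish times: Stock at 45, Sauce base at 120, Protein sear at 110, Vegetable prep at 65, Sauce reduction at 165, Starch cooking at 215, Plating setup at 235, Garnish prep at 315. The latest is minute 315.

315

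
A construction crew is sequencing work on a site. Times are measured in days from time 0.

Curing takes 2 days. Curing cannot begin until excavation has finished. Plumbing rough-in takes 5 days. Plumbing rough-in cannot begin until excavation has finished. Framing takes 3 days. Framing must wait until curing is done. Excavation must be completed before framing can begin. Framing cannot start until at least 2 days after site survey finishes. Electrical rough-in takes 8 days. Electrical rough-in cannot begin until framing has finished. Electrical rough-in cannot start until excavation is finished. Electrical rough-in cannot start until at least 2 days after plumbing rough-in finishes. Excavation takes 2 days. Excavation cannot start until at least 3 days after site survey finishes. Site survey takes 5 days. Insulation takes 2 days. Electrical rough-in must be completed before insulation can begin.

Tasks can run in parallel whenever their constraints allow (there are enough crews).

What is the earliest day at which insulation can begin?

Site survey can start immediately at day 0; it finishes at day 5.
Excavation waits on site survey (finishes day 5, plus 3-day gap → day 8), so it starts at day 8 and finishes at 8 + 2 = day 10.
Plumbing rough-in waits on excavation (finishes day 10), so it starts at day 10 and finishes at 10 + 5 = day 15.
After excavation (finishes day 10), curing can start at day 10 and finishes at day 12.
For framing: curing (finishes day 12); excavation (finishes day 10); site survey (finishes day 5, plus 2-day gap → day 7). Taking the maximum gives a start of day 12, and it finishes at 12 + 3 = day 15.
Electrical rough-in cannot start until framing (finishes day 15); excavation (finishes day 10); plumbing rough-in (finishes day 15, plus 2-day gap → day 17). The controlling bound is day 17, so electrical rough-in finishes at 17 + 8 = day 25.
Insulation waits on electrical rough-in (finishes day 25), so the earliest it can start is day 25.

25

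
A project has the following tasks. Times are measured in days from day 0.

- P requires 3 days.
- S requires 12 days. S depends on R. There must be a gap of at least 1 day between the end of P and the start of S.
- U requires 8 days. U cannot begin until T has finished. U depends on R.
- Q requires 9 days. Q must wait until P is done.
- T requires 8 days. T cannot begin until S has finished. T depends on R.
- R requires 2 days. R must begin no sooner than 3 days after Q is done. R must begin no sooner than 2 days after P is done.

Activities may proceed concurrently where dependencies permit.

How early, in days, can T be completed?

P has no prerequisites, so it starts at day 0 and finishes at day 3.
Q cannot begin until P (finishes day 3). It runs from day 3 to 3 + 9 = day 12.
For R: Q (finishes day 12, plus 3-day gap → day 15); P (finishes day 3, plus 2-day gap → day 5). Taking the maximum gives a start of day 15, and it finishes at 15 + 2 = day 17.
S needs all of R (finishes day 17); P (finishes day 3, plus 1-day gap → day 4). That puts its earliest start at day 17; it finishes at 17 + 12 = day 29.
For T: S (finishes day 29); R (finishes day 17). Taking the maximum gives a start of day 29, and it finishes at 29 + 8 = day 37.

37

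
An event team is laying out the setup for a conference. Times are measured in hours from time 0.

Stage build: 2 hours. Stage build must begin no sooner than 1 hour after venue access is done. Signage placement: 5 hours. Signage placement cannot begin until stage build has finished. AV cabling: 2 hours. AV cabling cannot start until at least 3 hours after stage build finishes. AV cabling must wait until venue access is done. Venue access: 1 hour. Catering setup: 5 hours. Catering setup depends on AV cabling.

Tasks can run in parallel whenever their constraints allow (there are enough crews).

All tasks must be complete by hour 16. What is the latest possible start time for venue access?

To finish by hour 16, catering setup (duration 5) must start no later than hour 11.
AV cabling must finish before catering setup (must start by hour 11). With a 2-hour duration, AV cabling must start by 11 − 2 = hour 9.
To finish by hour 16, signage placement (duration 5) must start no later than hour 11.
Stage build has several dependents: AV cabling (must start by hour 9, minus 3-hour gap → hour 6); signage placement (must start by hour 11). The earliest of those limits is hour 6, so stage build must start by 6 − 2 = hour 4.
Venue access has several dependents: stage build (must start by hour 4, minus 1-hour gap → hour 3); AV cabling (must start by hour 9). The earliest of those limits is hour 3, so venue access must start by 3 − 1 = hour 2.

2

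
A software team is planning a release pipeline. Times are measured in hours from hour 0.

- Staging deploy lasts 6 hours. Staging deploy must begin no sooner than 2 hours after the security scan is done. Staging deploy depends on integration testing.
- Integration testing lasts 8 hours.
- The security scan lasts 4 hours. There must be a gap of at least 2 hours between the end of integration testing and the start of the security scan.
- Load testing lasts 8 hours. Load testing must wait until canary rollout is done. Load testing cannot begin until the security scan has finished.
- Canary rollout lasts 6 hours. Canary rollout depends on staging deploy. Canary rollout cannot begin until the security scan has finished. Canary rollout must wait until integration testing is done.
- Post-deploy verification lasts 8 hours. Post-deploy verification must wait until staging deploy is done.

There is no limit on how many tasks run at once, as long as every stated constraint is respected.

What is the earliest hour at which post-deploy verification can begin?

22

Integration testing has no prerequisites, so it starts at hour 0 and finishes at hour 8.
After integration testing (finishes hour 8, plus 2-hour gap → hour 10), the security scan can start at hour 10 and finishes at hour 14.
For staging deploy: the security scan (finishes hour 14, plus 2-hour gap → hour 16); integration testing (finishes hour 8). Taking the maximum gives a start of hour 16, and it finishes at 16 + 6 = hour 22.
Post-deploy verification waits on staging deploy (finishes hour 22), so the earliest it can start is hour 22.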